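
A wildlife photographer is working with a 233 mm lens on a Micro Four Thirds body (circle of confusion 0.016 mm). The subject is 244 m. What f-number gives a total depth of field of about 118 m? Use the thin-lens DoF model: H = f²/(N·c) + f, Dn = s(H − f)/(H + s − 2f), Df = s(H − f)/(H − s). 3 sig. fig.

f/3.19

Write h = H − f = f²/(N·c). The thin-lens limits are Dn = s·h/(h + (s−f)) and Df = s·h/(h − (s−f)), so DoF = Df − Dn = 2·s·(s−f)·h / (h² − (s−f)²).
That is a quadratic in h: DoF·h² − 2·s·(s−f)·h − DoF·(s−f)² = 0 ⇒ h = (s−f)·(s + √(s² + DoF²)) / DoF = 243767 × (244000 + √(244000² + 118000²)) / 118000 = 243767 × (244000 + 271035) / 118000 ≈ 1063971 mm.
Then N = f²/(c·h) = 233² / (0.016 × 1063971) = 54289 / 17024 ≈ 3.19.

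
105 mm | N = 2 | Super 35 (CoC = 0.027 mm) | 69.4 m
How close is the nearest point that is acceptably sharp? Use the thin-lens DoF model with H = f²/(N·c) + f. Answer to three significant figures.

51.8 m

Hyperfocal distance H = f²/(N·c) + f = 105²/(2 × 0.027) + 105 = 11025/0.054 + 105 ≈ 204271.7 mm ≈ 204.3 m.
Near limit Dn = s·(H − f)/(H + s − 2f) = 69400 × (204271.7 − 105) / (204271.7 + 69400 − 2 × 105) = 69400 × 204166.7 / 273461.7 ≈ 51814 mm ≈ 51.8 m.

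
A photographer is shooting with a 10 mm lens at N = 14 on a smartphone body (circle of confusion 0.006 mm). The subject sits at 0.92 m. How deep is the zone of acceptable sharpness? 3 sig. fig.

3.38 m

Hyperfocal distance H = f²/(N·c) + f = 10²/(14 × 0.006) + 10 = 100/0.084 + 10 ≈ 1200.5 mm ≈ 1.200 m.
Near limit Dn = s·(H − f)/(H + s − 2f) = 920 × (1200.5 − 10) / (1200.5 + 920 − 2 × 10) = 920 × 1190.5 / 2100.5 ≈ 521.4 mm.
Far limit Df = s·(H − f)/(H − s) = 920 × (1200.5 − 10) / (1200.5 − 920) = 920 × 1190.5 / 280.5 ≈ 3904.9 mm.
Depth of field = Df − Dn = 3904.9 − 521.4 ≈ 3383.5 mm ≈ 3.38 m.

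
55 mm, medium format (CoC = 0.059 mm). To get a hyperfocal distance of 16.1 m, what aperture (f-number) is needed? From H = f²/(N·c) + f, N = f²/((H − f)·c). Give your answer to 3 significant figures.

Rearrange H = f²/(N·c) + f for N: N = f² / ((H − f)·c).
N = 55² / ((16100 − 55) × 0.059) = 3025 / 946.7 ≈ 3.20.

f/3.20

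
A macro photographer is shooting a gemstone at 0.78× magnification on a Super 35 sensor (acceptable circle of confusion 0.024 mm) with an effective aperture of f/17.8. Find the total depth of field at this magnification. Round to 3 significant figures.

At magnification m, DoF ≈ 2·N_eff·c/m² = 2 × 17.8 × 0.024 / 0.78² = 0.8544 / 0.6084 ≈ 1.4 mm.

1.40 mm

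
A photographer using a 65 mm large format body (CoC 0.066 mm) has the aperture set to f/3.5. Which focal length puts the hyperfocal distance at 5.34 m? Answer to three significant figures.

From H = f²/(N·c) + f, with f ≪ H: f ≈ √(H·N·c) = √(5340 × 3.5 × 0.066) = √1233.5 ≈ 35.12 mm.
Exact: f² + N·c·f − N·c·H = 0 ⇒ f = (−N·c + √((N·c)² + 4·N·c·H))/2 = (−0.231 + √4934.2)/2 ≈ 35.006 mm ≈ 35.0 mm.

35.0 mm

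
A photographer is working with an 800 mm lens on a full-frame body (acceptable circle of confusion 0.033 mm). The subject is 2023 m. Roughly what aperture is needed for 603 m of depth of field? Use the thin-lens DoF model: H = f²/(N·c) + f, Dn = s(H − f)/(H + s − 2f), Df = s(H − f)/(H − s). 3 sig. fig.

Write h = H − f = f²/(N·c). The thin-lens limits are Dn = s·h/(h + (s−f)) and Df = s·h/(h − (s−f)), so DoF = Df − Dn = 2·s·(s−f)·h / (h² − (s−f)²).
That is a quadratic in h: DoF·h² − 2·s·(s−f)·h − DoF·(s−f)² = 0 ⇒ h = (s−f)·(s + √(s² + DoF²)) / DoF = 2022200 × (2023000 + √(2023000² + 603000²)) / 603000 = 2022200 × (2023000 + 2110957) / 603000 ≈ 13863494 mm.
Then N = f²/(c·h) = 800² / (0.033 × 13863494) = 640000 / 457495 ≈ 1.40.

f/1.40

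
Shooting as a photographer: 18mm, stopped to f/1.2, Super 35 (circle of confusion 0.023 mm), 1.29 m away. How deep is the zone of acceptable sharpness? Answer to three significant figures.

Hyperfocal distance H = f²/(N·c) + f = 18²/(1.2 × 0.023) + 18 = 324/0.0276 + 18 ≈ 11757.1 mm ≈ 11.76 m.
Near limit Dn = s·(H − f)/(H + s − 2f) = 1290 × (11757.1 − 18) / (11757.1 + 1290 − 2 × 18) = 1290 × 11739.1 / 13011.1 ≈ 1163.89 mm.
Far limit Df = s·(H − f)/(H − s) = 1290 × (11757.1 − 18) / (11757.1 − 1290) = 1290 × 11739.1 / 10467.1 ≈ 1446.77 mm.
Depth of field = Df − Dn = 1446.77 − 1163.89 ≈ 282.88 mm.

283 mm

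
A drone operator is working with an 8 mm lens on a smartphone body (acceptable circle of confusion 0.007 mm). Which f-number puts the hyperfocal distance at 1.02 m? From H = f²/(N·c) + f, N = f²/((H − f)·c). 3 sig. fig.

Rearrange H = f²/(N·c) + f for N: N = f² / ((H − f)·c).
N = 8² / ((1020 − 8) × 0.007) = 64 / 7.084 ≈ 9.03.

f/9.03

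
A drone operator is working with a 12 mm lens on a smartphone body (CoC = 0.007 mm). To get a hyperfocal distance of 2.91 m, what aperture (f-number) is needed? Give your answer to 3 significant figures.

f/7.10

Rearrange H = f²/(N·c) + f for N: N = f² / ((H − f)·c).
N = 12² / ((2910 − 12) × 0.007) = 144 / 20.29 ≈ 7.10.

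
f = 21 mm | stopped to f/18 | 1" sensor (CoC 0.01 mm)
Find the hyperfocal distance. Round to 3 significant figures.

2.47 m

Hyperfocal distance H = f²/(N·c) + f = 21²/(18 × 0.01) + 21 = 441/0.18 + 21 ≈ 2471.0 mm ≈ 2.47 m.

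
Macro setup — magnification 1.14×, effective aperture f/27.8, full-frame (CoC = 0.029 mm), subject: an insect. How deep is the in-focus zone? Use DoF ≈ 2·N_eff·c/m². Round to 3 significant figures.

1.24 mm

At magnification m, DoF ≈ 2·N_eff·c/m² = 2 × 27.8 × 0.029 / 1.14² = 1.612 / 1.3 ≈ 1.24 mm.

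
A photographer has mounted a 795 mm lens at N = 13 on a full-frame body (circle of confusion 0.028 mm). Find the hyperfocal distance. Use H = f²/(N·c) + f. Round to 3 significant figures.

1740 m

Hyperfocal distance H = f²/(N·c) + f = 795²/(13 × 0.028) + 795 = 632025/0.364 + 795 ≈ 1737127.4 mm ≈ 1740 m.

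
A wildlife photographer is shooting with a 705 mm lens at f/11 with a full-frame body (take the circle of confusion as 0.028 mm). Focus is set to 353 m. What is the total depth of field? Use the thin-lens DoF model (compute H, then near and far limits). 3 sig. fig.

Hyperfocal distance H = f²/(N·c) + f = 705²/(11 × 0.028) + 705 = 497025/0.308 + 705 ≈ 1614422.5 mm ≈ 1614 m.
Near limit Dn = s·(H − f)/(H + s − 2f) = 353000 × (1614422.5 − 705) / (1614422.5 + 353000 − 2 × 705) = 353000 × 1613717.5 / 1966012.5 ≈ 289745 mm.
Far limit Df = s·(H − f)/(H − s) = 353000 × (1614422.5 − 705) / (1614422.5 − 353000) = 353000 × 1613717.5 / 1261422.5 ≈ 451587 mm.
Depth of field = Df − Dn = 451587 − 289745 ≈ 161842 mm ≈ 162 m.

162 m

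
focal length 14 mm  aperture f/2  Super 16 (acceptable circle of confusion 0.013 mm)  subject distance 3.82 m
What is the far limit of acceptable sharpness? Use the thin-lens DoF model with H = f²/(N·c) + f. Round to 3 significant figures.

Hyperfocal distance H = f²/(N·c) + f = 14²/(2 × 0.013) + 14 = 196/0.026 + 14 ≈ 7552.5 mm ≈ 7.552 m.
Far limit Df = s·(H − f)/(H − s) = 3820 × (7552.5 − 14) / (7552.5 − 3820) = 3820 × 7538.5 / 3732.5 ≈ 7715.3 mm ≈ 7.72 m.

7.72 m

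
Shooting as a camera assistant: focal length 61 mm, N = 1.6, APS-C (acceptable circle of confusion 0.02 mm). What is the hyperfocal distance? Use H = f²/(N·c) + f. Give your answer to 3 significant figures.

116 m

Hyperfocal distance H = f²/(N·c) + f = 61²/(1.6 × 0.02) + 61 = 3721/0.032 + 61 ≈ 116342.2 mm ≈ 116 m.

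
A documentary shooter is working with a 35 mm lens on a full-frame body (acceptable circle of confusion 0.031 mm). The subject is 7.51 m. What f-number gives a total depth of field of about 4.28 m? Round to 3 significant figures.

Write h = H − f = f²/(N·c). The thin-lens limits are Dn = s·h/(h + (s−f)) and Df = s·h/(h − (s−f)), so DoF = Df − Dn = 2·s·(s−f)·h / (h² − (s−f)²).
That is a quadratic in h: DoF·h² − 2·s·(s−f)·h − DoF·(s−f)² = 0 ⇒ h = (s−f)·(s + √(s² + DoF²)) / DoF = 7475 × (7510 + √(7510² + 4280²)) / 4280 = 7475 × (7510 + 8643.99) / 4280 ≈ 28213 mm.
Then N = f²/(c·h) = 35² / (0.031 × 28213) = 1225 / 874.60 ≈ 1.40.

f/1.40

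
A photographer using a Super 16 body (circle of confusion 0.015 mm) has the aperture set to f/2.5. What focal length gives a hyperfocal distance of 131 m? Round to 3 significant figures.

70.1 mm

From H = f²/(N·c) + f, with f ≪ H: f ≈ √(H·N·c) = √(131000 × 2.5 × 0.015) = √4912.5 ≈ 70.09 mm.
The +f correction barely moves this — solving exactly, f² + N·c·f − N·c·H = 0 ⇒ f = (−N·c + √((N·c)² + 4·N·c·H))/2 = (−0.0375 + √19650)/2 ≈ 70.070 mm, so f ≈ 70.1 mm.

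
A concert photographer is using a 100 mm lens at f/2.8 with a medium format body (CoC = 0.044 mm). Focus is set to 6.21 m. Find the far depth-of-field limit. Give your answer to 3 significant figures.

6.72 m

Hyperfocal distance H = f²/(N·c) + f = 100²/(2.8 × 0.044) + 100 = 10000/0.1232 + 100 ≈ 81268.8 mm ≈ 81.27 m.
Far limit Df = s·(H − f)/(H − s) = 6210 × (81268.8 − 100) / (81268.8 − 6210) = 6210 × 81168.8 / 75058.8 ≈ 6715.5 mm ≈ 6.72 m.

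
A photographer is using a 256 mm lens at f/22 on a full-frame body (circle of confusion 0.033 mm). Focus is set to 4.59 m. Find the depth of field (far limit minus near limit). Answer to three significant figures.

442 mm

Hyperfocal distance H = f²/(N·c) + f = 256²/(22 × 0.033) + 256 = 65536/0.726 + 256 ≈ 90526.0 mm ≈ 90.53 m.
Near limit Dn = s·(H − f)/(H + s − 2f) = 4590 × (90526.0 − 256) / (90526.0 + 4590 − 2 × 256) = 4590 × 90270.0 / 94604.0 ≈ 4379.72 mm.
Far limit Df = s·(H − f)/(H − s) = 4590 × (90526.0 − 256) / (90526.0 − 4590) = 4590 × 90270.0 / 85936.0 ≈ 4821.49 mm.
Depth of field = Df − Dn = 4821.49 − 4379.72 ≈ 441.77 mm.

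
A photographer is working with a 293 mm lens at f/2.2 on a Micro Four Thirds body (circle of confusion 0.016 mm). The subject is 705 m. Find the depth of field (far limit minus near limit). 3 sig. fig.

445 m

Hyperfocal distance H = f²/(N·c) + f = 293²/(2.2 × 0.016) + 293 = 85849/0.0352 + 293 ≈ 2439185.0 mm ≈ 2439 m.
Near limit Dn = s·(H − f)/(H + s − 2f) = 705000 × (2439185.0 − 293) / (2439185.0 + 705000 − 2 × 293) = 705000 × 2438892.0 / 3143599.0 ≈ 546959 mm.
Far limit Df = s·(H − f)/(H − s) = 705000 × (2439185.0 − 293) / (2439185.0 − 705000) = 705000 × 2438892.0 / 1734185.0 ≈ 991485 mm.
Depth of field = Df − Dn = 991485 − 546959 ≈ 444526 mm ≈ 445 m.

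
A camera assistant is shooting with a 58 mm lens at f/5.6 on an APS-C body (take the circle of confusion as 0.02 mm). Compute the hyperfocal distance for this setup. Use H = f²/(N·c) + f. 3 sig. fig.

Hyperfocal distance H = f²/(N·c) + f = 58²/(5.6 × 0.02) + 58 = 3364/0.112 + 58 ≈ 30093.7 mm ≈ 30.1 m.

30.1 m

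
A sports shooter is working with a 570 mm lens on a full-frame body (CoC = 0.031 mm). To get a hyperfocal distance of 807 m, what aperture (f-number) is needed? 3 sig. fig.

Rearrange H = f²/(N·c) + f for N: N = f² / ((H − f)·c).
N = 570² / ((807000 − 570) × 0.031) = 324900 / 24999 ≈ 13.

f/13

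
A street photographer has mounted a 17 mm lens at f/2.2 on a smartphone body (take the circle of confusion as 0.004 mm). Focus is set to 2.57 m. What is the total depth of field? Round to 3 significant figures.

Hyperfocal distance H = f²/(N·c) + f = 17²/(2.2 × 0.004) + 17 = 289/0.0088 + 17 ≈ 32857.9 mm ≈ 32.86 m.
Near limit Dn = s·(H − f)/(H + s − 2f) = 2570 × (32857.9 − 17) / (32857.9 + 2570 − 2 × 17) = 2570 × 32840.9 / 35393.9 ≈ 2384.62 mm.
Far limit Df = s·(H − f)/(H − s) = 2570 × (32857.9 − 17) / (32857.9 − 2570) = 2570 × 32840.9 / 30287.9 ≈ 2786.63 mm.
Depth of field = Df − Dn = 2786.63 − 2384.62 ≈ 402.01 mm.

402 mm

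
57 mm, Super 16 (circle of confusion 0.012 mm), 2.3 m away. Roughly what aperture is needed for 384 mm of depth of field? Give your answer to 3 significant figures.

Write h = H − f = f²/(N·c). The thin-lens limits are Dn = s·h/(h + (s−f)) and Df = s·h/(h − (s−f)), so DoF = Df − Dn = 2·s·(s−f)·h / (h² − (s−f)²).
That is a quadratic in h: DoF·h² − 2·s·(s−f)·h − DoF·(s−f)² = 0 ⇒ h = (s−f)·(s + √(s² + DoF²)) / DoF = 2243 × (2300 + √(2300² + 384²)) / 384 = 2243 × (2300 + 2331.84) / 384 ≈ 27055 mm.
Then N = f²/(c·h) = 57² / (0.012 × 27055) = 3249 / 324.66 ≈ 10.

f/10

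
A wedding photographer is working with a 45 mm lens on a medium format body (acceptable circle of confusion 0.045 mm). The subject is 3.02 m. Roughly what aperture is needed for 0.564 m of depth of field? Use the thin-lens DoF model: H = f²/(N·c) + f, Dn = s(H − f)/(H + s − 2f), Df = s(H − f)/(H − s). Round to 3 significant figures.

Write h = H − f = f²/(N·c). The thin-lens limits are Dn = s·h/(h + (s−f)) and Df = s·h/(h − (s−f)), so DoF = Df − Dn = 2·s·(s−f)·h / (h² − (s−f)²).
That is a quadratic in h: DoF·h² − 2·s·(s−f)·h − DoF·(s−f)² = 0 ⇒ h = (s−f)·(s + √(s² + DoF²)) / DoF = 2975 × (3020 + √(3020² + 564²)) / 564 = 2975 × (3020 + 3072.21) / 564 ≈ 32135 mm.
Then N = f²/(c·h) = 45² / (0.045 × 32135) = 2025 / 1446.1 ≈ 1.40.

f/1.40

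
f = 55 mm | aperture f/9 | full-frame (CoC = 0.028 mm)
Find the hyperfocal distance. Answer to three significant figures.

12.1 m

Hyperfocal distance H = f²/(N·c) + f = 55²/(9 × 0.028) + 55 = 3025/0.252 + 55 ≈ 12059.0 mm ≈ 12.1 m.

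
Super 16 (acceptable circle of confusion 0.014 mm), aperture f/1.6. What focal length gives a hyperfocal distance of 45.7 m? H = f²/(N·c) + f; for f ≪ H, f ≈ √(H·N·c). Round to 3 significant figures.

From H = f²/(N·c) + f, with f ≪ H: f ≈ √(H·N·c) = √(45700 × 1.6 × 0.014) = √1023.7 ≈ 31.99 mm.
The +f correction barely moves this — solving exactly, f² + N·c·f − N·c·H = 0 ⇒ f = (−N·c + √((N·c)² + 4·N·c·H))/2 = (−0.0224 + √4094.7)/2 ≈ 31.984 mm, so f ≈ 32.0 mm.

32.0 mm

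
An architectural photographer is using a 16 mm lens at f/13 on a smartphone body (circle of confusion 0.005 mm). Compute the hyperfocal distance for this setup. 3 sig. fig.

3.95 m

Hyperfocal distance H = f²/(N·c) + f = 16²/(13 × 0.005) + 16 = 256/0.065 + 16 ≈ 3954.5 mm ≈ 3.95 m.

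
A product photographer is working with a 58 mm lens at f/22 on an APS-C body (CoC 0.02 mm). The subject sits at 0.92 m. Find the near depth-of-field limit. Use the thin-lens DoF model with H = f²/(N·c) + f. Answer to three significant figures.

Hyperfocal distance H = f²/(N·c) + f = 58²/(22 × 0.02) + 58 = 3364/0.44 + 58 ≈ 7703.5 mm ≈ 7.703 m.
Near limit Dn = s·(H − f)/(H + s − 2f) = 920 × (7703.5 − 58) / (7703.5 + 920 − 2 × 58) = 920 × 7645.5 / 8507.5 ≈ 826.78 mm ≈ 0.827 m.

0.827 m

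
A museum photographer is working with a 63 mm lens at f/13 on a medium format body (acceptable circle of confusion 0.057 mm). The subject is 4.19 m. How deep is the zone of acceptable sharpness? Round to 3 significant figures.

Hyperfocal distance H = f²/(N·c) + f = 63²/(13 × 0.057) + 63 = 3969/0.741 + 63 ≈ 5419.3 mm ≈ 5.419 m.
Near limit Dn = s·(H − f)/(H + s − 2f) = 4190 × (5419.3 − 63) / (5419.3 + 4190 − 2 × 63) = 4190 × 5356.3 / 9483.3 ≈ 2367 mm.
Far limit Df = s·(H − f)/(H − s) = 4190 × (5419.3 − 63) / (5419.3 − 4190) = 4190 × 5356.3 / 1229.3 ≈ 18257 mm.
Depth of field = Df − Dn = 18257 − 2367 ≈ 15890 mm ≈ 15.9 m.

15.9 m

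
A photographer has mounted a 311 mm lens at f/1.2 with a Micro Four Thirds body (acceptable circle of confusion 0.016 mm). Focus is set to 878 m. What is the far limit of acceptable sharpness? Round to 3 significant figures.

Hyperfocal distance H = f²/(N·c) + f = 311²/(1.2 × 0.016) + 311 = 96721/0.0192 + 311 ≈ 5037863.1 mm ≈ 5038 m.
Far limit Df = s·(H − f)/(H − s) = 878000 × (5037863.1 − 311) / (5037863.1 − 878000) = 878000 × 5037552.1 / 4159863.1 ≈ 1063249 mm ≈ 1060 m.

1060 m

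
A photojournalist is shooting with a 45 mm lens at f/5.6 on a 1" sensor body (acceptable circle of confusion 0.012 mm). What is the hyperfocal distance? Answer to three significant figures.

Hyperfocal distance H = f²/(N·c) + f = 45²/(5.6 × 0.012) + 45 = 2025/0.0672 + 45 ≈ 30178.9 mm ≈ 30.2 m.

30.2 m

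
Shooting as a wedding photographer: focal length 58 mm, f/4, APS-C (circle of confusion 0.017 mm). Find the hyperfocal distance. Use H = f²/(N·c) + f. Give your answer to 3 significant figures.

49.5 m

Hyperfocal distance H = f²/(N·c) + f = 58²/(4 × 0.017) + 58 = 3364/0.068 + 58 ≈ 49528.6 mm ≈ 49.5 m.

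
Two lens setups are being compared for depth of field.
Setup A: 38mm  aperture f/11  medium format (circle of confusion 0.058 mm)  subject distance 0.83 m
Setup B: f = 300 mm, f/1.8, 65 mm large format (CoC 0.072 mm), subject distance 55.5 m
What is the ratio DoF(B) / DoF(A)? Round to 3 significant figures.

13.4

Setup A: H = 38²/(11×0.058) + 38 ≈ 2301.3 mm; DoF = Df − Dn = 1276.78 − 614.85 ≈ 661.93 mm.
Setup B: H = 300²/(1.8×0.072) + 300 ≈ 694744.4 mm; DoF = Df − Dn = 60292.5 − 51413.3 ≈ 8879.2 mm.
Ratio = 8879.2 / 661.93 ≈ 13.4.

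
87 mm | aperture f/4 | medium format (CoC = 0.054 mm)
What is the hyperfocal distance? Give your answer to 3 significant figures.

35.1 m

Hyperfocal distance H = f²/(N·c) + f = 87²/(4 × 0.054) + 87 = 7569/0.216 + 87 ≈ 35128.7 mm ≈ 35.1 m.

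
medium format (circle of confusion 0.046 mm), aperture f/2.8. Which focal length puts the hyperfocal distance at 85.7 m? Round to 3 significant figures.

105 mm

From H = f²/(N·c) + f, with f ≪ H: f ≈ √(H·N·c) = √(85700 × 2.8 × 0.046) = √11038 ≈ 105.1 mm.
The +f correction barely moves this — solving exactly, f² + N·c·f − N·c·H = 0 ⇒ f = (−N·c + √((N·c)² + 4·N·c·H))/2 = (−0.1288 + √44153)/2 ≈ 105.00 mm, so f ≈ 105 mm.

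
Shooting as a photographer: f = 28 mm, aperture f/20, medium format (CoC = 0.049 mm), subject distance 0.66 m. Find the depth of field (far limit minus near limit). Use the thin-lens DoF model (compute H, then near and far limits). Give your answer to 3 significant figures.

Hyperfocal distance H = f²/(N·c) + f = 28²/(20 × 0.049) + 28 = 784/0.98 + 28 ≈ 828.0 mm ≈ 0.828 m.
Near limit Dn = s·(H − f)/(H + s − 2f) = 660 × (828.0 − 28) / (828.0 + 660 − 2 × 28) = 660 × 800.0 / 1432.0 ≈ 368.7 mm.
Far limit Df = s·(H − f)/(H − s) = 660 × (828.0 − 28) / (828.0 − 660) = 660 × 800.0 / 168.0 ≈ 3142.9 mm.
Depth of field = Df − Dn = 3142.9 − 368.7 ≈ 2774.2 mm ≈ 2.77 m.

2.77 m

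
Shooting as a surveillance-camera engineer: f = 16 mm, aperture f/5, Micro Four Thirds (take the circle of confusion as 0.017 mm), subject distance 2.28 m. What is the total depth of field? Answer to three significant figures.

Hyperfocal distance H = f²/(N·c) + f = 16²/(5 × 0.017) + 16 = 256/0.085 + 16 ≈ 3027.8 mm ≈ 3.028 m.
Near limit Dn = s·(H − f)/(H + s − 2f) = 2280 × (3027.8 − 16) / (3027.8 + 2280 − 2 × 16) = 2280 × 3011.8 / 5275.8 ≈ 1301.6 mm.
Far limit Df = s·(H − f)/(H − s) = 2280 × (3027.8 − 16) / (3027.8 − 2280) = 2280 × 3011.8 / 747.8 ≈ 9183.1 mm.
Depth of field = Df − Dn = 9183.1 − 1301.6 ≈ 7881.5 mm ≈ 7.88 m.

7.88 m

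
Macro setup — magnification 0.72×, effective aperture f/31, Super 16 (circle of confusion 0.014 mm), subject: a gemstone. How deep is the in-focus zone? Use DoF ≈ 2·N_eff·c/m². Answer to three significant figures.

1.67 mm

At magnification m, DoF ≈ 2·N_eff·c/m² = 2 × 31 × 0.014 / 0.72² = 0.868 / 0.5184 ≈ 1.67 mm.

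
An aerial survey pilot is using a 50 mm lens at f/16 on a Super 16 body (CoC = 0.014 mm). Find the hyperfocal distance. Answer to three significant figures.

11.2 m

Hyperfocal distance H = f²/(N·c) + f = 50²/(16 × 0.014) + 50 = 2500/0.224 + 50 ≈ 11210.7 mm ≈ 11.2 m.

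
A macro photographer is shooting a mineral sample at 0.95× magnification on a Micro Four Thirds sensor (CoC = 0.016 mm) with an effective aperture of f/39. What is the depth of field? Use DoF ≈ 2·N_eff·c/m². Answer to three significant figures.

At magnification m, DoF ≈ 2·N_eff·c/m² = 2 × 39 × 0.016 / 0.95² = 1.248 / 0.9025 ≈ 1.38 mm.

1.38 mm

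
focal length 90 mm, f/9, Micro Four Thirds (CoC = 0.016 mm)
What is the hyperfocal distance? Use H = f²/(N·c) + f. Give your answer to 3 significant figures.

56.3 m

Hyperfocal distance H = f²/(N·c) + f = 90²/(9 × 0.016) + 90 = 8100/0.144 + 90 ≈ 56340.0 mm ≈ 56.3 m.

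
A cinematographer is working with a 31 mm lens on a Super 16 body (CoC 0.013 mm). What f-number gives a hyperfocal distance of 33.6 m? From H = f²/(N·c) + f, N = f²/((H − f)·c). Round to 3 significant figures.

Rearrange H = f²/(N·c) + f for N: N = f² / ((H − f)·c).
N = 31² / ((33600 − 31) × 0.013) = 961 / 436.4 ≈ 2.20.

f/2.20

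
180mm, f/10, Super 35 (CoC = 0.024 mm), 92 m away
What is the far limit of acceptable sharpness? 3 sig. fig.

288 m

Hyperfocal distance H = f²/(N·c) + f = 180²/(10 × 0.024) + 180 = 32400/0.24 + 180 ≈ 135180.0 mm ≈ 135.2 m.
Far limit Df = s·(H − f)/(H − s) = 92000 × (135180.0 − 180) / (135180.0 − 92000) = 92000 × 135000.0 / 43180.0 ≈ 287633 mm ≈ 288 m.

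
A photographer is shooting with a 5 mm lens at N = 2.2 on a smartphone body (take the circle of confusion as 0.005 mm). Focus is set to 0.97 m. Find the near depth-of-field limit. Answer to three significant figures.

Hyperfocal distance H = f²/(N·c) + f = 5²/(2.2 × 0.005) + 5 = 25/0.011 + 5 ≈ 2277.7 mm ≈ 2.278 m.
Near limit Dn = s·(H − f)/(H + s − 2f) = 970 × (2277.7 − 5) / (2277.7 + 970 − 2 × 5) = 970 × 2272.7 / 3237.7 ≈ 680.89 mm ≈ 0.681 m.

0.681 m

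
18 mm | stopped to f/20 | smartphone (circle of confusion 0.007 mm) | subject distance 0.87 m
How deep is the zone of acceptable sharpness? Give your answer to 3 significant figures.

0.741 m

Hyperfocal distance H = f²/(N·c) + f = 18²/(20 × 0.007) + 18 = 324/0.14 + 18 ≈ 2332.3 mm ≈ 2.332 m.
Near limit Dn = s·(H − f)/(H + s − 2f) = 870 × (2332.3 − 18) / (2332.3 + 870 − 2 × 18) = 870 × 2314.3 / 3166.3 ≈ 635.90 mm.
Far limit Df = s·(H − f)/(H − s) = 870 × (2332.3 − 18) / (2332.3 − 870) = 870 × 2314.3 / 1462.3 ≈ 1376.91 mm.
Depth of field = Df − Dn = 1376.91 − 635.90 ≈ 741.01 mm ≈ 0.741 m.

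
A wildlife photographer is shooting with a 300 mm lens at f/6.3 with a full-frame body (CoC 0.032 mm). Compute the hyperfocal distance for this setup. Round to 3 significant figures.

447 m

Hyperfocal distance H = f²/(N·c) + f = 300²/(6.3 × 0.032) + 300 = 90000/0.2016 + 300 ≈ 446728.6 mm ≈ 447 m.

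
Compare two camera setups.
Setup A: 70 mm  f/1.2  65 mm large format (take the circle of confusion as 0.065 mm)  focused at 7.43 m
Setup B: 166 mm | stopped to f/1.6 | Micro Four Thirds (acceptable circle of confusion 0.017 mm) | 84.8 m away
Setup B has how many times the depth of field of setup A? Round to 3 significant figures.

8.08

Setup A: H = 70²/(1.2×0.065) + 70 ≈ 62890.5 mm; DoF = Df − Dn = 8416.0 − 6650.8 ≈ 1765.2 mm.
Setup B: H = 166²/(1.6×0.017) + 166 ≈ 1013254.2 mm; DoF = Df − Dn = 92530 − 78262 ≈ 14268 mm.
Ratio = 14268 / 1765.2 ≈ 8.08.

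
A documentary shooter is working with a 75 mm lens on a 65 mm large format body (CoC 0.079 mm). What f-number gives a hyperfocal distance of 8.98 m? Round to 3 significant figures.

Rearrange H = f²/(N·c) + f for N: N = f² / ((H − f)·c).
N = 75² / ((8980 − 75) × 0.079) = 5625 / 703.5 ≈ 8.

f/8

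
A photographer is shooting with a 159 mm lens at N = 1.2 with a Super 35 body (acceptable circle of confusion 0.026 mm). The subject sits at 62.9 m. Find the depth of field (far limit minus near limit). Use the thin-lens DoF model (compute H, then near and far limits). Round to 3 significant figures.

9.80 m

Hyperfocal distance H = f²/(N·c) + f = 159²/(1.2 × 0.026) + 159 = 25281/0.0312 + 159 ≈ 810447.5 mm ≈ 810.4 m.
Near limit Dn = s·(H − f)/(H + s − 2f) = 62900 × (810447.5 − 159) / (810447.5 + 62900 − 2 × 159) = 62900 × 810288.5 / 873029.5 ≈ 58379.6 mm.
Far limit Df = s·(H − f)/(H − s) = 62900 × (810447.5 − 159) / (810447.5 − 62900) = 62900 × 810288.5 / 747547.5 ≈ 68179.1 mm.
Depth of field = Df − Dn = 68179.1 − 58379.6 ≈ 9799.5 mm ≈ 9.80 m.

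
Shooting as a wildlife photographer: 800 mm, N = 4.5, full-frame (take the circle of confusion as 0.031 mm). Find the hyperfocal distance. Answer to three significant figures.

4590 m

Hyperfocal distance H = f²/(N·c) + f = 800²/(4.5 × 0.031) + 800 = 640000/0.1395 + 800 ≈ 4588613.6 mm ≈ 4590 m.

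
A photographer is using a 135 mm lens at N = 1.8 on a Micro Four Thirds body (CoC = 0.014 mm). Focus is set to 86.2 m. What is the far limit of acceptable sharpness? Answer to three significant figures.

97.8 m

Hyperfocal distance H = f²/(N·c) + f = 135²/(1.8 × 0.014) + 135 = 18225/0.0252 + 135 ≈ 723349.3 mm ≈ 723.3 m.
Far limit Df = s·(H − f)/(H − s) = 86200 × (723349.3 − 135) / (723349.3 − 86200) = 86200 × 723214.3 / 637149.3 ≈ 97844 mm ≈ 97.8 m.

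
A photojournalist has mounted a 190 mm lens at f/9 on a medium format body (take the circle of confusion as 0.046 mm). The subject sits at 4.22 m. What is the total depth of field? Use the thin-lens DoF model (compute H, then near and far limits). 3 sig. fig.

391 mm

Hyperfocal distance H = f²/(N·c) + f = 190²/(9 × 0.046) + 190 = 36100/0.414 + 190 ≈ 87388.1 mm ≈ 87.39 m.
Near limit Dn = s·(H − f)/(H + s − 2f) = 4220 × (87388.1 − 190) / (87388.1 + 4220 − 2 × 190) = 4220 × 87198.1 / 91228.1 ≈ 4033.58 mm.
Far limit Df = s·(H − f)/(H − s) = 4220 × (87388.1 − 190) / (87388.1 − 4220) = 4220 × 87198.1 / 83168.1 ≈ 4424.48 mm.
Depth of field = Df − Dn = 4424.48 − 4033.58 ≈ 390.90 mm.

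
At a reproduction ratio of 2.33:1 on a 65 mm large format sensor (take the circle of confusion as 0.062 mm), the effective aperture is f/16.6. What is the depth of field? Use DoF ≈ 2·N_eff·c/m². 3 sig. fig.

At magnification m, DoF ≈ 2·N_eff·c/m² = 2 × 16.6 × 0.062 / 2.33² = 2.058 / 5.429 ≈ 0.379 mm.

0.379 mm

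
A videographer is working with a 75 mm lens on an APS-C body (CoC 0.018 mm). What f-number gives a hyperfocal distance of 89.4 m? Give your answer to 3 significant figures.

Rearrange H = f²/(N·c) + f for N: N = f² / ((H − f)·c).
N = 75² / ((89400 − 75) × 0.018) = 5625 / 1608 ≈ 3.50.

f/3.50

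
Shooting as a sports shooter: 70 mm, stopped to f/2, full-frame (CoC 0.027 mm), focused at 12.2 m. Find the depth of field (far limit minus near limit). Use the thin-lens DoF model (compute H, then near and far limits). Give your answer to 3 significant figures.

3.32 m

Hyperfocal distance H = f²/(N·c) + f = 70²/(2 × 0.027) + 70 = 4900/0.054 + 70 ≈ 90810.7 mm ≈ 90.81 m.
Near limit Dn = s·(H − f)/(H + s − 2f) = 12200 × (90810.7 − 70) / (90810.7 + 12200 − 2 × 70) = 12200 × 90740.7 / 102870.7 ≈ 10761.4 mm.
Far limit Df = s·(H − f)/(H − s) = 12200 × (90810.7 − 70) / (90810.7 − 12200) = 12200 × 90740.7 / 78610.7 ≈ 14082.5 mm.
Depth of field = Df − Dn = 14082.5 − 10761.4 ≈ 3321.1 mm ≈ 3.32 m.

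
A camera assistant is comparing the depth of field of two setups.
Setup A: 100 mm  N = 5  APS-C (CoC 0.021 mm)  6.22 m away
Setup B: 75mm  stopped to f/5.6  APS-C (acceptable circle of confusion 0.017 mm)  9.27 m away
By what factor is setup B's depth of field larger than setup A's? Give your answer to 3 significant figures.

3.68

Setup A: H = 100²/(5×0.021) + 100 ≈ 95338.1 mm; DoF = Df − Dn = 6647.15 − 5844.44 ≈ 802.71 mm.
Setup B: H = 75²/(5.6×0.017) + 75 ≈ 59161.1 mm; DoF = Df − Dn = 10978.5 − 8021.7 ≈ 2956.8 mm.
Ratio = 2956.8 / 802.71 ≈ 3.68.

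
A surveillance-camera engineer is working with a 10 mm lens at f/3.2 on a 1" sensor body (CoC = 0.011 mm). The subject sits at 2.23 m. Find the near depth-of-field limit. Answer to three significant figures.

1.25 m

Hyperfocal distance H = f²/(N·c) + f = 10²/(3.2 × 0.011) + 10 = 100/0.0352 + 10 ≈ 2850.9 mm ≈ 2.851 m.
Near limit Dn = s·(H − f)/(H + s − 2f) = 2230 × (2850.9 − 10) / (2850.9 + 2230 − 2 × 10) = 2230 × 2840.9 / 5060.9 ≈ 1251.8 mm ≈ 1.25 m.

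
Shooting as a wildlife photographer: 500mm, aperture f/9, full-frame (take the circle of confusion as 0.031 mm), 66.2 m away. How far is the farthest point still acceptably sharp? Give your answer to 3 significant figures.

Hyperfocal distance H = f²/(N·c) + f = 500²/(9 × 0.031) + 500 = 250000/0.279 + 500 ≈ 896557.3 mm ≈ 896.6 m.
Far limit Df = s·(H − f)/(H − s) = 66200 × (896557.3 − 500) / (896557.3 − 66200) = 66200 × 896057.3 / 830357.3 ≈ 71438 mm ≈ 71.4 m.

71.4 m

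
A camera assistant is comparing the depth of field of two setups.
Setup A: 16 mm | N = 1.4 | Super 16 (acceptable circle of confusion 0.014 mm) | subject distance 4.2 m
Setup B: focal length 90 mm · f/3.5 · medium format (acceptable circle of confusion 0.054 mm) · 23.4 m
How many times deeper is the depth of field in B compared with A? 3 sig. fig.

Setup A: H = 16²/(1.4×0.014) + 16 ≈ 13077.2 mm; DoF = Df − Dn = 6179.5 − 3181.0 ≈ 2998.5 mm.
Setup B: H = 90²/(3.5×0.054) + 90 ≈ 42947.1 mm; DoF = Df − Dn = 51305 − 15156 ≈ 36149 mm.
Ratio = 36149 / 2998.5 ≈ 12.1.

12.1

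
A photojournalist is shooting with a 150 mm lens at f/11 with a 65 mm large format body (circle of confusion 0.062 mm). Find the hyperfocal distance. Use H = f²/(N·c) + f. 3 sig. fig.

Hyperfocal distance H = f²/(N·c) + f = 150²/(11 × 0.062) + 150 = 22500/0.682 + 150 ≈ 33141.2 mm ≈ 33.1 m.

33.1 m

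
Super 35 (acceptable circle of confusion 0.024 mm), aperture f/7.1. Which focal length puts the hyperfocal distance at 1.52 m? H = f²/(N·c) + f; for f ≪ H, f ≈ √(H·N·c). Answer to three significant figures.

From H = f²/(N·c) + f, with f ≪ H: f ≈ √(H·N·c) = √(1520 × 7.1 × 0.024) = √259.01 ≈ 16.09 mm.
Exact: f² + N·c·f − N·c·H = 0 ⇒ f = (−N·c + √((N·c)² + 4·N·c·H))/2 = (−0.1704 + √1036.1)/2 ≈ 16.009 mm ≈ 16.0 mm.

16.0 mm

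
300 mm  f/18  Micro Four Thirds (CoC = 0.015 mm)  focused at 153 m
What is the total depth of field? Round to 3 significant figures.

177 m

Hyperfocal distance H = f²/(N·c) + f = 300²/(18 × 0.015) + 300 = 90000/0.27 + 300 ≈ 333633.3 mm ≈ 333.6 m.
Near limit Dn = s·(H − f)/(H + s − 2f) = 153000 × (333633.3 − 300) / (333633.3 + 153000 − 2 × 300) = 153000 × 333333.3 / 486033.3 ≈ 104931 mm.
Far limit Df = s·(H − f)/(H − s) = 153000 × (333633.3 − 300) / (333633.3 − 153000) = 153000 × 333333.3 / 180633.3 ≈ 282340 mm.
Depth of field = Df − Dn = 282340 − 104931 ≈ 177409 mm ≈ 177 m.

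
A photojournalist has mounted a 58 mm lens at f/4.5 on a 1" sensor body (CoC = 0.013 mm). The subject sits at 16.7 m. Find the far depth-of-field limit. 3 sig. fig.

23.5 m

Hyperfocal distance H = f²/(N·c) + f = 58²/(4.5 × 0.013) + 58 = 3364/0.0585 + 58 ≈ 57562.3 mm ≈ 57.56 m.
Far limit Df = s·(H − f)/(H − s) = 16700 × (57562.3 − 58) / (57562.3 − 16700) = 16700 × 57504.3 / 40862.3 ≈ 23501 mm ≈ 23.5 m.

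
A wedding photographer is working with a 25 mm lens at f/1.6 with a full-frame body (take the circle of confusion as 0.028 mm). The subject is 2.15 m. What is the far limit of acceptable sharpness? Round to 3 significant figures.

Hyperfocal distance H = f²/(N·c) + f = 25²/(1.6 × 0.028) + 25 = 625/0.0448 + 25 ≈ 13975.9 mm ≈ 13.98 m.
Far limit Df = s·(H − f)/(H − s) = 2150 × (13975.9 − 25) / (13975.9 − 2150) = 2150 × 13950.9 / 11825.9 ≈ 2536.3 mm ≈ 2.54 m.

2.54 m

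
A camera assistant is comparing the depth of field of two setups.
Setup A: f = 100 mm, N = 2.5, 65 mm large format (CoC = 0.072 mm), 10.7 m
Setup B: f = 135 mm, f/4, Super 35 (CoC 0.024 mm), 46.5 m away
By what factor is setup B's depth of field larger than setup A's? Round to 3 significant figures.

5.70

Setup A: H = 100²/(2.5×0.072) + 100 ≈ 55655.6 mm; DoF = Df − Dn = 13222.9 − 8985.6 ≈ 4237.3 mm.
Setup B: H = 135²/(4×0.024) + 135 ≈ 189978.8 mm; DoF = Df − Dn = 61526 − 37373 ≈ 24153 mm.
Ratio = 24153 / 4237.3 ≈ 5.70.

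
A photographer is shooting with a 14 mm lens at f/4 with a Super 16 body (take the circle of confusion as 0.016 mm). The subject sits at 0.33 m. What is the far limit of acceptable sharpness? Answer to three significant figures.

368 mm

Hyperfocal distance H = f²/(N·c) + f = 14²/(4 × 0.016) + 14 = 196/0.064 + 14 ≈ 3076.5 mm ≈ 3.076 m.
Far limit Df = s·(H − f)/(H − s) = 330 × (3076.5 − 14) / (3076.5 − 330) = 330 × 3062.5 / 2746.5 ≈ 367.97 mm.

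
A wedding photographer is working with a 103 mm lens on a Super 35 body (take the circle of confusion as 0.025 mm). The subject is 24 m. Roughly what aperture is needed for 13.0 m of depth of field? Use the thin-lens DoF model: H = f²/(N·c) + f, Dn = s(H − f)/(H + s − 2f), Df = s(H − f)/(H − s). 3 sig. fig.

f/4.50

Write h = H − f = f²/(N·c). The thin-lens limits are Dn = s·h/(h + (s−f)) and Df = s·h/(h − (s−f)), so DoF = Df − Dn = 2·s·(s−f)·h / (h² − (s−f)²).
That is a quadratic in h: DoF·h² − 2·s·(s−f)·h − DoF·(s−f)² = 0 ⇒ h = (s−f)·(s + √(s² + DoF²)) / DoF = 23897 × (24000 + √(24000² + 13000²)) / 13000 = 23897 × (24000 + 27294.7) / 13000 ≈ 94291 mm.
Then N = f²/(c·h) = 103² / (0.025 × 94291) = 10609 / 2357.3 ≈ 4.50.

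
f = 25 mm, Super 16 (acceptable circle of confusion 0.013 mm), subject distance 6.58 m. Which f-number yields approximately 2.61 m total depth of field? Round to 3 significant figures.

f/1.40

Write h = H − f = f²/(N·c). The thin-lens limits are Dn = s·h/(h + (s−f)) and Df = s·h/(h − (s−f)), so DoF = Df − Dn = 2·s·(s−f)·h / (h² − (s−f)²).
That is a quadratic in h: DoF·h² − 2·s·(s−f)·h − DoF·(s−f)² = 0 ⇒ h = (s−f)·(s + √(s² + DoF²)) / DoF = 6555 × (6580 + √(6580² + 2610²)) / 2610 = 6555 × (6580 + 7078.74) / 2610 ≈ 34304 mm.
Then N = f²/(c·h) = 25² / (0.013 × 34304) = 625 / 445.95 ≈ 1.40.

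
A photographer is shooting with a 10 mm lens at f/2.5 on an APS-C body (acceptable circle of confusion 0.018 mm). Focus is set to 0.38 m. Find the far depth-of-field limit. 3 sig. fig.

Hyperfocal distance H = f²/(N·c) + f = 10²/(2.5 × 0.018) + 10 = 100/0.045 + 10 ≈ 2232.2 mm ≈ 2.232 m.
Far limit Df = s·(H − f)/(H − s) = 380 × (2232.2 − 10) / (2232.2 − 380) = 380 × 2222.2 / 1852.2 ≈ 455.91 mm.

456 mm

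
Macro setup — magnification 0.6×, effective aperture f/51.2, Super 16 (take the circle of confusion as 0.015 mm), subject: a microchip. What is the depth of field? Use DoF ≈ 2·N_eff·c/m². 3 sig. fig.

4.27 mm

At magnification m, DoF ≈ 2·N_eff·c/m² = 2 × 51.2 × 0.015 / 0.6² = 1.536 / 0.36 ≈ 4.27 mm.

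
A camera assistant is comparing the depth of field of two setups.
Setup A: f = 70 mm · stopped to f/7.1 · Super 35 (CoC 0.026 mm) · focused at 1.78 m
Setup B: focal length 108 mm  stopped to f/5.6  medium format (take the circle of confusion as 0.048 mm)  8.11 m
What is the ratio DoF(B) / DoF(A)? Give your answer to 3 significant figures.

Setup A: H = 70²/(7.1×0.026) + 70 ≈ 26613.9 mm; DoF = Df − Dn = 1902.57 − 1672.27 ≈ 230.30 mm.
Setup B: H = 108²/(5.6×0.048) + 108 ≈ 43500.9 mm; DoF = Df − Dn = 9943.7 − 6847.3 ≈ 3096.4 mm.
Ratio = 3096.4 / 230.30 ≈ 13.4.

13.4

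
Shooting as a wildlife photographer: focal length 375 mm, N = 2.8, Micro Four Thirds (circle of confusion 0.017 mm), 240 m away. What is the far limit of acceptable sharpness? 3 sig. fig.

Hyperfocal distance H = f²/(N·c) + f = 375²/(2.8 × 0.017) + 375 = 140625/0.0476 + 375 ≈ 2954681.7 mm ≈ 2955 m.
Far limit Df = s·(H − f)/(H − s) = 240000 × (2954681.7 − 375) / (2954681.7 − 240000) = 240000 × 2954306.7 / 2714681.7 ≈ 261185 mm ≈ 261 m.

261 m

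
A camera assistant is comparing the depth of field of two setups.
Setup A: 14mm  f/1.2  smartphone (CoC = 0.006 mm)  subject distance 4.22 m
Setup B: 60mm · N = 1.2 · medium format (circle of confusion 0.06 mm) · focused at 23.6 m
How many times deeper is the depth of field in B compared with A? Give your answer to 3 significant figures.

21.4

Setup A: H = 14²/(1.2×0.006) + 14 ≈ 27236.2 mm; DoF = Df − Dn = 4991.2 − 3655.2 ≈ 1336.0 mm.
Setup B: H = 60²/(1.2×0.06) + 60 ≈ 50060.0 mm; DoF = Df − Dn = 44596 − 16046 ≈ 28550 mm.
Ratio = 28550 / 1336.0 ≈ 21.4.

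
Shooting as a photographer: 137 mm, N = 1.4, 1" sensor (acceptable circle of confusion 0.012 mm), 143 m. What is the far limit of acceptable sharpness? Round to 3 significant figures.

Hyperfocal distance H = f²/(N·c) + f = 137²/(1.4 × 0.012) + 137 = 18769/0.0168 + 137 ≈ 1117339.4 mm ≈ 1117 m.
Far limit Df = s·(H − f)/(H − s) = 143000 × (1117339.4 − 137) / (1117339.4 − 143000) = 143000 × 1117202.4 / 974339.4 ≈ 163967 mm ≈ 164 m.

164 m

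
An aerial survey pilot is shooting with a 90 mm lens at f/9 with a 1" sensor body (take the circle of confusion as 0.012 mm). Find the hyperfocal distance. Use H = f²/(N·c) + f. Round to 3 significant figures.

Hyperfocal distance H = f²/(N·c) + f = 90²/(9 × 0.012) + 90 = 8100/0.108 + 90 ≈ 75090.0 mm ≈ 75.1 m.

75.1 m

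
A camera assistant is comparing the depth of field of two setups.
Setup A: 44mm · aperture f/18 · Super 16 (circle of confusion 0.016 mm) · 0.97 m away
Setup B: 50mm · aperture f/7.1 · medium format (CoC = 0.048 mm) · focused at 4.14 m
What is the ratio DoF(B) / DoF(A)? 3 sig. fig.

24.6

Setup A: H = 44²/(18×0.016) + 44 ≈ 6766.2 mm; DoF = Df − Dn = 1124.97 − 852.56 ≈ 272.41 mm.
Setup B: H = 50²/(7.1×0.048) + 50 ≈ 7385.7 mm; DoF = Df − Dn = 9357.0 − 2658.0 ≈ 6699.0 mm.
Ratio = 6699.0 / 272.41 ≈ 24.6.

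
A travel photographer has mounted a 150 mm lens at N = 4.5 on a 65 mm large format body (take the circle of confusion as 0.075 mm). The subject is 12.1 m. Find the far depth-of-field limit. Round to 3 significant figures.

14.7 m

Hyperfocal distance H = f²/(N·c) + f = 150²/(4.5 × 0.075) + 150 = 22500/0.3375 + 150 ≈ 66816.7 mm ≈ 66.82 m.
Far limit Df = s·(H − f)/(H − s) = 12100 × (66816.7 − 150) / (66816.7 − 12100) = 12100 × 66666.7 / 54716.7 ≈ 14743 mm ≈ 14.7 m.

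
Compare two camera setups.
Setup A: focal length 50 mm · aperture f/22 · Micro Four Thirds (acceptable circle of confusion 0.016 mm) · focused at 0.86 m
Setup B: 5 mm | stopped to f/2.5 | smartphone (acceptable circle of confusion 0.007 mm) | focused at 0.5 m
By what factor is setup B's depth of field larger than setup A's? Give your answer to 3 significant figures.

Setup A: H = 50²/(22×0.016) + 50 ≈ 7152.3 mm; DoF = Df − Dn = 970.71 − 771.96 ≈ 198.75 mm.
Setup B: H = 5²/(2.5×0.007) + 5 ≈ 1433.6 mm; DoF = Df − Dn = 765.11 − 371.33 ≈ 393.78 mm.
Ratio = 393.78 / 198.75 ≈ 1.98.

1.98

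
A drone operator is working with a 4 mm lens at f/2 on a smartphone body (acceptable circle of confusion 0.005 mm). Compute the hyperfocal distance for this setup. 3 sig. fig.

Hyperfocal distance H = f²/(N·c) + f = 4²/(2 × 0.005) + 4 = 16/0.01 + 4 ≈ 1604.0 mm ≈ 1.60 m.

1.60 m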